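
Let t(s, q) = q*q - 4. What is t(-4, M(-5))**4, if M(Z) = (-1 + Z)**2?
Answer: 2786442301696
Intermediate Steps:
t(s, q) = -4 + q**2 (t(s, q) = q**2 - 4 = -4 + q**2)
t(-4, M(-5))**4 = (-4 + ((-1 - 5)**2)**2)**4 = (-4 + ((-6)**2)**2)**4 = (-4 + 36**2)**4 = (-4 + 1296)**4 = 1292**4 = 2786442301696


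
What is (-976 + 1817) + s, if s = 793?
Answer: 1634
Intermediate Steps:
(-976 + 1817) + s = (-976 + 1817) + 793 = 841 + 793 = 1634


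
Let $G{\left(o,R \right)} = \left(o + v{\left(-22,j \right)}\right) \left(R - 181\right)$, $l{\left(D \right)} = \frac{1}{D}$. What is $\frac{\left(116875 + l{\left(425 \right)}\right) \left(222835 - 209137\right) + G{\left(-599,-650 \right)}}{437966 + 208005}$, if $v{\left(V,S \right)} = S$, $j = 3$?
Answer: $\frac{680615849748}{274537675} \approx 2479.1$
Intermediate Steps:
$G{\left(o,R \right)} = \left(-181 + R\right) \left(3 + o\right)$ ($G{\left(o,R \right)} = \left(o + 3\right) \left(R - 181\right) = \left(3 + o\right) \left(-181 + R\right) = \left(-181 + R\right) \left(3 + o\right)$)
$\frac{\left(116875 + l{\left(425 \right)}\right) \left(222835 - 209137\right) + G{\left(-599,-650 \right)}}{437966 + 208005} = \frac{\left(116875 + \frac{1}{425}\right) \left(222835 - 209137\right) - -495276}{437966 + 208005} = \frac{\left(116875 + \frac{1}{425}\right) 13698 + \left(-543 + 108419 - 1950 + 389350\right)}{645971} = \left(\frac{49671876}{425} \cdot 13698 + 495276\right) \frac{1}{645971} = \left(\frac{680405357448}{425} + 495276\right) \frac{1}{645971} = \frac{680615849748}{425} \cdot \frac{1}{645971} = \frac{680615849748}{274537675}$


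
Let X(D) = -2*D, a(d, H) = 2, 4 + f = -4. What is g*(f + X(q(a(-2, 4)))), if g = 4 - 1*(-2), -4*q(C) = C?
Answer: -42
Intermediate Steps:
f = -8 (f = -4 - 4 = -8)
q(C) = -C/4
g = 6 (g = 4 + 2 = 6)
g*(f + X(q(a(-2, 4)))) = 6*(-8 - (-1)*2/2) = 6*(-8 - 2*(-1/2)) = 6*(-8 + 1) = 6*(-7) = -42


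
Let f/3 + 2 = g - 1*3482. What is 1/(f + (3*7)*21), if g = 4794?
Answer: 1/4371 ≈ 0.00022878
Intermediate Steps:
f = 3930 (f = -6 + 3*(4794 - 1*3482) = -6 + 3*(4794 - 3482) = -6 + 3*1312 = -6 + 3936 = 3930)
1/(f + (3*7)*21) = 1/(3930 + (3*7)*21) = 1/(3930 + 21*21) = 1/(3930 + 441) = 1/4371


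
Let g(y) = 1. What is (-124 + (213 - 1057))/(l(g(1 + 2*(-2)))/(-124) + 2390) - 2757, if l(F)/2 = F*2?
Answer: -204293381/74089 ≈ -2757.4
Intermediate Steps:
l(F) = 4*F (l(F) = 2*(F*2) = 2*(2*F) = 4*F)
(-124 + (213 - 1057))/(l(g(1 + 2*(-2)))/(-124) + 2390) - 2757 = (-124 + (213 - 1057))/((4*1)/(-124) + 2390) - 2757 = (-124 - 844)/(4*(-1/124) + 2390) - 2757 = -968/(-1/31 + 2390) - 2757 = -968/74089/31 - 2757 = -968*31/74089 - 2757 = -30008/74089 - 2757 = -204293381/74089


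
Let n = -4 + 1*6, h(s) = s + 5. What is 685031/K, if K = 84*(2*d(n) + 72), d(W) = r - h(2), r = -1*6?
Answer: 685031/3864 ≈ 177.29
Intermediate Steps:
h(s) = 5 + s
r = -6
n = 2 (n = -4 + 6 = 2)
d(W) = -13 (d(W) = -6 - (5 + 2) = -6 - 1*7 = -6 - 7 = -13)
K = 3864 (K = 84*(2*(-13) + 72) = 84*(-26 + 72) = 84*46 = 3864)
685031/K = 685031/3864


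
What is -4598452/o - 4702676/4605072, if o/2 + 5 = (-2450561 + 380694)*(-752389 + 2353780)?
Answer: -1948473933581798885/1908034669864241268 ≈ -1.0212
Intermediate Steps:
o = -6629332770004 (o = -10 + 2*((-2450561 + 380694)*(-752389 + 2353780)) = -10 + 2*(-2069867*1601391) = -10 + 2*(-3314666384997) = -10 - 6629332769994 = -6629332770004)
-4598452/o - 4702676/4605072 = -4598452/(-6629332770004) - 4702676/4605072 = -4598452*(-1/6629332770004) - 4702676*1/4605072 = 1149613/1657333192501 - 1175669/1151268 = -1948473933581798885/1908034669864241268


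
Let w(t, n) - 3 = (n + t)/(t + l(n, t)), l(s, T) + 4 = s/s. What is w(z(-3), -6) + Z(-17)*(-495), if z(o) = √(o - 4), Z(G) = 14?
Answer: -110807/16 + 3*I*√7/16 ≈ -6925.4 + 0.49608*I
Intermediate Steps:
l(s, T) = -3 (l(s, T) = -4 + s/s = -4 + 1 = -3)
z(o) = √(-4 + o)
w(t, n) = 3 + (n + t)/(-3 + t) (w(t, n) = 3 + (n + t)/(t - 3) = 3 + (n + t)/(-3 + t))
w(z(-3), -6) + Z(-17)*(-495) = (-9 - 6 + 4*√(-4 - 3))/(-3 + √(-4 - 3)) + 14*(-495) = (-9 - 6 + 4*√(-7))/(-3 + √(-7)) - 6930 = (-9 - 6 + 4*(I*√7))/(-3 + I*√7) - 6930 = (-9 - 6 + 4*I*√7)/(-3 + I*√7) - 6930 = (-15 + 4*I*√7)/(-3 + I*√7) - 6930 = -6930 + (-15 + 4*I*√7)/(-3 + I*√7)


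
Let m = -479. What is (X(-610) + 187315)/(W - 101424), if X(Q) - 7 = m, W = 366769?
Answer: 186843/265345 ≈ 0.70415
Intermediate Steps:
X(Q) = -472 (X(Q) = 7 - 479 = -472)
(X(-610) + 187315)/(W - 101424) = (-472 + 187315)/(366769 - 101424) = 186843/265345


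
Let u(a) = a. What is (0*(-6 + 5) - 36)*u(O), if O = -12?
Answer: 432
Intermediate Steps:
(0*(-6 + 5) - 36)*u(O) = (0*(-6 + 5) - 36)*(-12) = (0*(-1) - 36)*(-12) = (0 - 36)*(-12) = -36*(-12) = 432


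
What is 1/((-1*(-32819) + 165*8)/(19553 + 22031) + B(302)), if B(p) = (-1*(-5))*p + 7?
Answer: 41584/63117067 ≈ 0.00065884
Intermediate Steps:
B(p) = 7 + 5*p (B(p) = 5*p + 7 = 7 + 5*p)
1/((-1*(-32819) + 165*8)/(19553 + 22031) + B(302)) = 1/((-1*(-32819) + 165*8)/(19553 + 22031) + (7 + 5*302)) = 1/((32819 + 1320)/41584 + (7 + 1510)) = 1/(34139*(1/41584) + 1517) = 1/(34139/41584 + 1517) = 1/(63117067/41584) = 41584/63117067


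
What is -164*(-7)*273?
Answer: 313404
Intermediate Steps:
-164*(-7)*273 = 1148*273 = 313404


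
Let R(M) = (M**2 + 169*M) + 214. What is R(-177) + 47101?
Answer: 48731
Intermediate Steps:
R(M) = 214 + M**2 + 169*M
R(-177) + 47101 = (214 + (-177)**2 + 169*(-177)) + 47101 = (214 + 31329 - 29913) + 47101 = 1630 + 47101 = 48731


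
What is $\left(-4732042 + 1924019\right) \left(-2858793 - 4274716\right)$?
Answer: $20031057342707$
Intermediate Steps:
$\left(-4732042 + 1924019\right) \left(-2858793 - 4274716\right) = \left(-2808023\right) \left(-7133509\right) = 20031057342707$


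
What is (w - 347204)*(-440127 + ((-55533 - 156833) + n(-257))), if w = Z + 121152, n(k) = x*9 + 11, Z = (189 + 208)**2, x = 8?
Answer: 44652897630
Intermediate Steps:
Z = 157609 (Z = 397**2 = 157609)
n(k) = 83 (n(k) = 8*9 + 11 = 72 + 11 = 83)
w = 278761 (w = 157609 + 121152 = 278761)
(w - 347204)*(-440127 + ((-55533 - 156833) + n(-257))) = (278761 - 347204)*(-440127 + ((-55533 - 156833) + 83)) = -68443*(-440127 + (-212366 + 83)) = -68443*(-440127 - 212283) = -68443*(-652410) = 44652897630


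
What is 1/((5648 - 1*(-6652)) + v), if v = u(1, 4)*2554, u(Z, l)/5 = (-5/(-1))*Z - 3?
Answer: 1/37840 ≈ 2.6427e-5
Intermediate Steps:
u(Z, l) = -15 + 25*Z (u(Z, l) = 5*((-5/(-1))*Z - 3) = 5*((-5*(-1))*Z - 3) = 5*(5*Z - 3) = 5*(-3 + 5*Z) = -15 + 25*Z)
v = 25540 (v = (-15 + 25*1)*2554 = (-15 + 25)*2554 = 10*2554 = 25540)
1/((5648 - 1*(-6652)) + v) = 1/((5648 - 1*(-6652)) + 25540) = 1/((5648 + 6652) + 25540) = 1/(12300 + 25540) = 1/37840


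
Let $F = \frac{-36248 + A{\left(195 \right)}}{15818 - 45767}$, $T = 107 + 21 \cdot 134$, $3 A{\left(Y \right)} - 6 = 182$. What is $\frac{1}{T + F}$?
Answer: $\frac{89847}{262551643} \approx 0.00034221$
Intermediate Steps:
$A{\left(Y \right)} = \frac{188}{3}$ ($A{\left(Y \right)} = 2 + \frac{1}{3} \cdot 182 = 2 + \frac{182}{3} = \frac{188}{3}$)
$T = 2921$ ($T = 107 + 2814 = 2921$)
$F = \frac{108556}{89847}$ ($F = \frac{-36248 + \frac{188}{3}}{15818 - 45767} = - \frac{108556}{3 \left(-29949\right)} = \left(- \frac{108556}{3}\right) \left(- \frac{1}{29949}\right) = \frac{108556}{89847} \approx 1.2082$)
$\frac{1}{T + F} = \frac{1}{2921 + \frac{108556}{89847}} = \frac{1}{\frac{262551643}{89847}} = \frac{89847}{262551643}$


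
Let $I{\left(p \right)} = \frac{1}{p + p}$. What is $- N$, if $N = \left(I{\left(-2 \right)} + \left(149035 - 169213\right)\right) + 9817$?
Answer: $\frac{41445}{4} \approx 10361.0$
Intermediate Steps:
$I{\left(p \right)} = \frac{1}{2 p}$
$N = - \frac{41445}{4}$ ($N = \left(\frac{1}{2 \left(-2\right)} + \left(149035 - 169213\right)\right) + 9817 = \left(\frac{1}{2} \left(- \frac{1}{2}\right) + \left(149035 - 169213\right)\right) + 9817 = \left(- \frac{1}{4} - 20178\right) + 9817 = - \frac{80713}{4} + 9817 = - \frac{41445}{4} \approx -10361.0$)
$- N = \left(-1\right) \left(- \frac{41445}{4}\right) = \frac{41445}{4}$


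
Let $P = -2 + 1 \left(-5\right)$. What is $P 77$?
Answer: $-539$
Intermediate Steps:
$P = -7$ ($P = -2 - 5 = -7$)
$P 77 = \left(-7\right) 77 = -539$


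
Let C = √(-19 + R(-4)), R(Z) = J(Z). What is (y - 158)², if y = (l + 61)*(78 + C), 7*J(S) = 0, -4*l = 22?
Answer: 69354865/4 + 462981*I*√19 ≈ 1.7339e+7 + 2.0181e+6*I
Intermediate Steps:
l = -11/2 (l = -¼*22 = -11/2 ≈ -5.5000)
J(S) = 0 (J(S) = (⅐)*0 = 0)
R(Z) = 0
C = I*√19 (C = √(-19 + 0) = √(-19) = I*√19 ≈ 4.3589*I)
y = 4329 + 111*I*√19/2 (y = (-11/2 + 61)*(78 + I*√19) = 111*(78 + I*√19)/2 = 4329 + 111*I*√19/2 ≈ 4329.0 + 241.92*I)
(y - 158)² = ((4329 + 111*I*√19/2) - 158)² = (4171 + 111*I*√19/2)²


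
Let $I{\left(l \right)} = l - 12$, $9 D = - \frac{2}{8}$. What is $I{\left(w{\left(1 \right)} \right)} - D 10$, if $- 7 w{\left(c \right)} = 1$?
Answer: $- \frac{1495}{126} \approx -11.865$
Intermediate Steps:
$w{\left(c \right)} = - \frac{1}{7}$ ($w{\left(c \right)} = \left(- \frac{1}{7}\right) 1 = - \frac{1}{7}$)
$D = - \frac{1}{36}$ ($D = \frac{\left(-2\right) \frac{1}{8}}{9} = \frac{1}{9} \left(- \frac{1}{4}\right) = - \frac{1}{36} \approx -0.027778$)
$I{\left(l \right)} = -12 + l$ ($I{\left(l \right)} = l - 12 = -12 + l$)
$I{\left(w{\left(1 \right)} \right)} - D 10 = \left(-12 - \frac{1}{7}\right) - \left(- \frac{1}{36}\right) 10 = - \frac{85}{7} - - \frac{5}{18} = - \frac{85}{7} + \frac{5}{18} = - \frac{1495}{126}$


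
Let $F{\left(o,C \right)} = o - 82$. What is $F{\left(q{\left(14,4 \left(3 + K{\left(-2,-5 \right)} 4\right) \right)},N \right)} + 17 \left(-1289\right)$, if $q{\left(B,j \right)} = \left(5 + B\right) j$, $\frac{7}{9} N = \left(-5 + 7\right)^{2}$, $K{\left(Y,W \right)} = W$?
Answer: $-23287$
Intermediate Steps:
$N = \frac{36}{7}$ ($N = \frac{9 \left(-5 + 7\right)^{2}}{7} = \frac{9 \cdot 2^{2}}{7} = \frac{9}{7} \cdot 4 = \frac{36}{7} \approx 5.1429$)
$q{\left(B,j \right)} = j \left(5 + B\right)$
$F{\left(o,C \right)} = -82 + o$ ($F{\left(o,C \right)} = o - 82 = -82 + o$)
$F{\left(q{\left(14,4 \left(3 + K{\left(-2,-5 \right)} 4\right) \right)},N \right)} + 17 \left(-1289\right) = \left(-82 + 4 \left(3 - 20\right) \left(5 + 14\right)\right) + 17 \left(-1289\right) = \left(-82 + 4 \left(3 - 20\right) 19\right) - 21913 = \left(-82 + 4 \left(-17\right) 19\right) - 21913 = \left(-82 - 1292\right) - 21913 = -1374 - 21913 = -23287$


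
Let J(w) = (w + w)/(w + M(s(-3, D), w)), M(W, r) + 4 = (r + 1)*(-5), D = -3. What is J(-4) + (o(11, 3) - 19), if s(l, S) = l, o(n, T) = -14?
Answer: -239/7 ≈ -34.143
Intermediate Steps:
M(W, r) = -9 - 5*r (M(W, r) = -4 + (r + 1)*(-5) = -4 + (1 + r)*(-5) = -4 + (-5 - 5*r) = -9 - 5*r)
J(w) = 2*w/(-9 - 4*w) (J(w) = (w + w)/(w + (-9 - 5*w)) = (2*w)/(-9 - 4*w) = 2*w/(-9 - 4*w))
J(-4) + (o(11, 3) - 19) = -2*(-4)/(9 + 4*(-4)) + (-14 - 19) = -2*(-4)/(9 - 16) - 33 = -2*(-4)/(-7) - 33 = -2*(-4)*(-⅐) - 33 = -8/7 - 33 = -239/7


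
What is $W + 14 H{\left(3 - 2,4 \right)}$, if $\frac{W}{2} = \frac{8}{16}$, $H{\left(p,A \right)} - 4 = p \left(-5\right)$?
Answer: $-13$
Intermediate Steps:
$H{\left(p,A \right)} = 4 - 5 p$ ($H{\left(p,A \right)} = 4 + p \left(-5\right) = 4 - 5 p$)
$W = 1$ ($W = 2 \cdot \frac{8}{16} = 2 \cdot 8 \cdot \frac{1}{16} = 2 \cdot \frac{1}{2} = 1$)
$W + 14 H{\left(3 - 2,4 \right)} = 1 + 14 \left(4 - 5 \left(3 - 2\right)\right) = 1 + 14 \left(4 - 5\right) = 1 + 14 \left(-1\right) = 1 - 14 = -13$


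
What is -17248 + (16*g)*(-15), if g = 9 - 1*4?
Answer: -18448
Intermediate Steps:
g = 5 (g = 9 - 4 = 5)
-17248 + (16*g)*(-15) = -17248 + (16*5)*(-15) = -17248 + 80*(-15) = -17248 - 1200 = -18448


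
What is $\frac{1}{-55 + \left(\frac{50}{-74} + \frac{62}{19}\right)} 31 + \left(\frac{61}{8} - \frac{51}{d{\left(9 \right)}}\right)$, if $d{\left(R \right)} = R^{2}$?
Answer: $\frac{2831501}{442152} \approx 6.4039$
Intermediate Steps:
$\frac{1}{-55 + \left(\frac{50}{-74} + \frac{62}{19}\right)} 31 + \left(\frac{61}{8} - \frac{51}{d{\left(9 \right)}}\right) = \frac{1}{-55 + \left(\frac{50}{-74} + \frac{62}{19}\right)} 31 + \left(\frac{61}{8} - \frac{51}{9^{2}}\right) = \frac{1}{-55 + \left(50 \left(- \frac{1}{74}\right) + 62 \cdot \frac{1}{19}\right)} 31 + \left(61 \cdot \frac{1}{8} - \frac{51}{81}\right) = \frac{1}{-55 + \left(- \frac{25}{37} + \frac{62}{19}\right)} 31 + \left(\frac{61}{8} - \frac{17}{27}\right) = \frac{1}{-55 + \frac{1819}{703}} \cdot 31 + \left(\frac{61}{8} - \frac{17}{27}\right) = \frac{1}{- \frac{36846}{703}} \cdot 31 + \frac{1511}{216} = \left(- \frac{703}{36846}\right) 31 + \frac{1511}{216} = - \frac{21793}{36846} + \frac{1511}{216} = \frac{2831501}{442152}$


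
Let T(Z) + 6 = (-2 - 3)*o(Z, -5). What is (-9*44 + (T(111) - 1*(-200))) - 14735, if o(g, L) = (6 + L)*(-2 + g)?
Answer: -15482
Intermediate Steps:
o(g, L) = (-2 + g)*(6 + L)
T(Z) = 4 - 5*Z (T(Z) = -6 + (-2 - 3)*(-12 - 2*(-5) + 6*Z - 5*Z) = -6 - 5*(-12 + 10 + 6*Z - 5*Z) = -6 - 5*(-2 + Z) = -6 + (10 - 5*Z) = 4 - 5*Z)
(-9*44 + (T(111) - 1*(-200))) - 14735 = (-9*44 + ((4 - 5*111) - 1*(-200))) - 14735 = (-396 + ((4 - 555) + 200)) - 14735 = (-396 + (-551 + 200)) - 14735 = (-396 - 351) - 14735 = -747 - 14735 = -15482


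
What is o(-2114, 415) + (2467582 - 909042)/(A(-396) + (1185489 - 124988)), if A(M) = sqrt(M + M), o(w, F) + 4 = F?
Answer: 463889068035463/1124662371793 - 9351240*I*sqrt(22)/1124662371793 ≈ 412.47 - 3.8999e-5*I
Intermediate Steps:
o(w, F) = -4 + F
A(M) = sqrt(2)*sqrt(M) (A(M) = sqrt(2*M) = sqrt(2)*sqrt(M))
o(-2114, 415) + (2467582 - 909042)/(A(-396) + (1185489 - 124988)) = (-4 + 415) + (2467582 - 909042)/(sqrt(2)*sqrt(-396) + (1185489 - 124988)) = 411 + 1558540/(sqrt(2)*(6*I*sqrt(11)) + 1060501) = 411 + 1558540/(6*I*sqrt(22) + 1060501) = 411 + 1558540/(1060501 + 6*I*sqrt(22))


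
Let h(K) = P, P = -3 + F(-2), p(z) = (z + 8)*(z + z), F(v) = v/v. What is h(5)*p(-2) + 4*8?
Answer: 80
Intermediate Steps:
F(v) = 1
p(z) = 2*z*(8 + z) (p(z) = (8 + z)*(2*z) = 2*z*(8 + z))
P = -2 (P = -3 + 1 = -2)
h(K) = -2
h(5)*p(-2) + 4*8 = -4*(-2)*(8 - 2) + 4*8 = -4*(-2)*6 + 32 = -2*(-24) + 32 = 48 + 32 = 80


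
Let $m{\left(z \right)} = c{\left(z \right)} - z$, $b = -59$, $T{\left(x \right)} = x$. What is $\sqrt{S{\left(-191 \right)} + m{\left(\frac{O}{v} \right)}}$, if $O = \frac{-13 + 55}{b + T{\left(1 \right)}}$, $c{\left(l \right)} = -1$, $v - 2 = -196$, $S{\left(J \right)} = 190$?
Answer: $\frac{\sqrt{5982086418}}{5626} \approx 13.748$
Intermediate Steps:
$v = -194$ ($v = 2 - 196 = -194$)
$O = - \frac{21}{29}$ ($O = \frac{-13 + 55}{-59 + 1} = \frac{42}{-58} = 42 \left(- \frac{1}{58}\right) = - \frac{21}{29} \approx -0.72414$)
$m{\left(z \right)} = -1 - z$
$\sqrt{S{\left(-191 \right)} + m{\left(\frac{O}{v} \right)}} = \sqrt{190 - \left(1 - \frac{21}{29 \left(-194\right)}\right)} = \sqrt{190 - \left(1 - - \frac{21}{5626}\right)} = \sqrt{190 - \frac{5647}{5626}} = \sqrt{\frac{1063293}{5626}} = \frac{\sqrt{5982086418}}{5626}$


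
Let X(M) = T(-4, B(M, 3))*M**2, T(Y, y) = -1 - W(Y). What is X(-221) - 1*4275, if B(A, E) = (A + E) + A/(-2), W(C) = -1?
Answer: -4275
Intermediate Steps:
B(A, E) = E + A/2 (B(A, E) = (A + E) + A*(-1/2) = (A + E) - A/2 = E + A/2)
T(Y, y) = 0 (T(Y, y) = -1 - 1*(-1) = -1 + 1 = 0)
X(M) = 0 (X(M) = 0*M**2 = 0)
X(-221) - 1*4275 = 0 - 1*4275 = 0 - 4275 = -4275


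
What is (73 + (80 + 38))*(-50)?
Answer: -9550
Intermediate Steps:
(73 + (80 + 38))*(-50) = (73 + 118)*(-50) = 191*(-50) = -9550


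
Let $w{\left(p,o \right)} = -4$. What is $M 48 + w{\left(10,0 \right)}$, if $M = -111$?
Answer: $-5332$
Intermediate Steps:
$M 48 + w{\left(10,0 \right)} = \left(-111\right) 48 - 4 = -5328 - 4 = -5332$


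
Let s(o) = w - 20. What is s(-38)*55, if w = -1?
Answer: -1155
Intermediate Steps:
s(o) = -21 (s(o) = -1 - 20 = -21)
s(-38)*55 = -21*55 = -1155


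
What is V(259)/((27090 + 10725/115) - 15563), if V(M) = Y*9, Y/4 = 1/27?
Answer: 46/400899 ≈ 0.00011474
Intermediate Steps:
Y = 4/27 ≈ 0.14815
V(M) = 4/3 (V(M) = (4/27)*9 = 4/3)
V(259)/((27090 + 10725/115) - 15563) = 4/(3*((27090 + 10725/115) - 15563)) = 4/(3*((27090 + 10725*(1/115)) - 15563)) = 4/(3*((27090 + 2145/23) - 15563)) = 4/(3*(625215/23 - 15563)) = 4/(3*(267266/23)) = (4/3)*(23/267266) = 46/400899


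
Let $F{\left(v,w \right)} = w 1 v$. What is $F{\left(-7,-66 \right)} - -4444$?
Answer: $4906$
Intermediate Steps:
$F{\left(v,w \right)} = v w$ ($F{\left(v,w \right)} = w v = v w$)
$F{\left(-7,-66 \right)} - -4444 = \left(-7\right) \left(-66\right) - -4444 = 462 + 4444 = 4906$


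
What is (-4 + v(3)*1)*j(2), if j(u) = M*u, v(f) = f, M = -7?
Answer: 14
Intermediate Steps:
j(u) = -7*u
(-4 + v(3)*1)*j(2) = (-4 + 3*1)*(-7*2) = (-4 + 3)*(-14) = -1*(-14) = 14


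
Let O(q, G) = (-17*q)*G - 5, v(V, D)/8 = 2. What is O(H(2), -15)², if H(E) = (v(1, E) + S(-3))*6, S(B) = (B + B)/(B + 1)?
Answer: 844774225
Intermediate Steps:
S(B) = 2*B/(1 + B) (S(B) = (2*B)/(1 + B) = 2*B/(1 + B))
v(V, D) = 16 (v(V, D) = 8*2 = 16)
H(E) = 114 (H(E) = (16 + 2*(-3)/(1 - 3))*6 = (16 + 2*(-3)/(-2))*6 = (16 + 2*(-3)*(-½))*6 = (16 + 3)*6 = 19*6 = 114)
O(q, G) = -5 - 17*G*q (O(q, G) = -17*G*q - 5 = -5 - 17*G*q)
O(H(2), -15)² = (-5 - 17*(-15)*114)² = (-5 + 29070)² = 29065² = 844774225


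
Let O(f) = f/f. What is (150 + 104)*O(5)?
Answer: 254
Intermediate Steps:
O(f) = 1
(150 + 104)*O(5) = (150 + 104)*1 = 254*1 = 254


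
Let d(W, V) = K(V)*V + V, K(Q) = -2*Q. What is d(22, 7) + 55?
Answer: -36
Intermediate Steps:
d(W, V) = V - 2*V**2 (d(W, V) = (-2*V)*V + V = -2*V**2 + V = V - 2*V**2)
d(22, 7) + 55 = 7*(1 - 2*7) + 55 = 7*(1 - 14) + 55 = 7*(-13) + 55 = -91 + 55 = -36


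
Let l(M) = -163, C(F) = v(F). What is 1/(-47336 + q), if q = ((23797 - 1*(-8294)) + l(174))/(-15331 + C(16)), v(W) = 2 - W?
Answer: -15345/726402848 ≈ -2.1125e-5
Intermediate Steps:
C(F) = 2 - F
q = -31928/15345 (q = ((23797 - 1*(-8294)) - 163)/(-15331 + (2 - 1*16)) = ((23797 + 8294) - 163)/(-15331 + (2 - 16)) = (32091 - 163)/(-15331 - 14) = 31928/(-15345) = 31928*(-1/15345) = -31928/15345 ≈ -2.0807)
1/(-47336 + q) = 1/(-47336 - 31928/15345) = 1/(-726402848/15345) = -15345/726402848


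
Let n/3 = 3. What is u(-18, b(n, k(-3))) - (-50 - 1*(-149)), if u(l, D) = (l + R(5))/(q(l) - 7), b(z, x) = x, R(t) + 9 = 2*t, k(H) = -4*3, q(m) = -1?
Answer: -775/8 ≈ -96.875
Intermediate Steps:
k(H) = -12
R(t) = -9 + 2*t
n = 9 (n = 3*3 = 9)
u(l, D) = -⅛ - l/8 (u(l, D) = (l + (-9 + 2*5))/(-1 - 7) = (l + (-9 + 10))/(-8) = (l + 1)*(-⅛) = (1 + l)*(-⅛) = -⅛ - l/8)
u(-18, b(n, k(-3))) - (-50 - 1*(-149)) = (-⅛ - ⅛*(-18)) - (-50 - 1*(-149)) = (-⅛ + 9/4) - (-50 + 149) = 17/8 - 1*99 = 17/8 - 99 = -775/8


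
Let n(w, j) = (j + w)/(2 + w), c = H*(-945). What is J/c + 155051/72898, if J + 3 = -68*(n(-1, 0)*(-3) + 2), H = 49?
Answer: 21004783/9841230 ≈ 2.1344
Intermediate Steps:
c = -46305 (c = 49*(-945) = -46305)
n(w, j) = (j + w)/(2 + w)
J = -343 (J = -3 - 68*(((0 - 1)/(2 - 1))*(-3) + 2) = -3 - 68*((-1/1)*(-3) + 2) = -3 - 68*((1*(-1))*(-3) + 2) = -3 - 68*(-1*(-3) + 2) = -3 - 68*(3 + 2) = -3 - 68*5 = -3 - 340 = -343)
J/c + 155051/72898 = -343/(-46305) + 155051/72898 = -343*(-1/46305) + 155051*(1/72898) = 1/135 + 155051/72898 = 21004783/9841230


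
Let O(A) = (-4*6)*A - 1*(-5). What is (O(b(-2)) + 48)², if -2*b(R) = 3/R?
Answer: 1225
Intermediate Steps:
b(R) = -3/(2*R)
O(A) = 5 - 24*A (O(A) = -24*A + 5 = 5 - 24*A)
(O(b(-2)) + 48)² = ((5 - (-36)/(-2)) + 48)² = ((5 - (-36)*(-1)/2) + 48)² = ((5 - 24*¾) + 48)² = ((5 - 18) + 48)² = (-13 + 48)² = 35² = 1225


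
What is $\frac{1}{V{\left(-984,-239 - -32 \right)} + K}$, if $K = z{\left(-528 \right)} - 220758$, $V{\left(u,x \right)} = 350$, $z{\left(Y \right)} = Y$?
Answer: $- \frac{1}{220936} \approx -4.5262 \cdot 10^{-6}$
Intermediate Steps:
$K = -221286$ ($K = -528 - 220758 = -221286$)
$\frac{1}{V{\left(-984,-239 - -32 \right)} + K} = \frac{1}{350 - 221286} = \frac{1}{-220936} = - \frac{1}{220936}$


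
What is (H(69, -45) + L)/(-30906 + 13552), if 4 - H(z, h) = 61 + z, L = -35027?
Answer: 35153/17354 ≈ 2.0256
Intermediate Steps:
H(z, h) = -57 - z (H(z, h) = 4 - (61 + z) = 4 + (-61 - z) = -57 - z)
(H(69, -45) + L)/(-30906 + 13552) = ((-57 - 1*69) - 35027)/(-30906 + 13552) = ((-57 - 69) - 35027)/(-17354) = (-126 - 35027)*(-1/17354) = -35153*(-1/17354) = 35153/17354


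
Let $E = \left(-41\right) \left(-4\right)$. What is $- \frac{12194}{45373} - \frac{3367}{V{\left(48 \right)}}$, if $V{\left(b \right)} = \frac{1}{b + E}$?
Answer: $- \frac{32387441086}{45373} \approx -7.138 \cdot 10^{5}$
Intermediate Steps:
$E = 164$
$V{\left(b \right)} = \frac{1}{164 + b}$ ($V{\left(b \right)} = \frac{1}{b + 164} = \frac{1}{164 + b}$)
$- \frac{12194}{45373} - \frac{3367}{V{\left(48 \right)}} = - \frac{12194}{45373} - \frac{3367}{\frac{1}{164 + 48}} = \left(-12194\right) \frac{1}{45373} - \frac{3367}{\frac{1}{212}} = - \frac{12194}{45373} - 3367 \frac{1}{\frac{1}{212}} = - \frac{12194}{45373} - 713804 = - \frac{32387441086}{45373}$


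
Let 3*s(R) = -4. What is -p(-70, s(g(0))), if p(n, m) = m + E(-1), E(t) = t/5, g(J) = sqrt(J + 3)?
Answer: 23/15 ≈ 1.5333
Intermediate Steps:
g(J) = sqrt(3 + J)
s(R) = -4/3 (s(R) = (1/3)*(-4) = -4/3)
E(t) = t/5 (E(t) = t*(1/5) = t/5)
p(n, m) = -1/5 + m (p(n, m) = m + (1/5)*(-1) = m - 1/5 = -1/5 + m)
-p(-70, s(g(0))) = -(-1/5 - 4/3) = -1*(-23/15) = 23/15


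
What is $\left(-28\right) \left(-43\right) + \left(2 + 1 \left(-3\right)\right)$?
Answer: $1203$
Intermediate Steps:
$\left(-28\right) \left(-43\right) + \left(2 + 1 \left(-3\right)\right) = 1204 + \left(2 - 3\right) = 1204 - 1 = 1203$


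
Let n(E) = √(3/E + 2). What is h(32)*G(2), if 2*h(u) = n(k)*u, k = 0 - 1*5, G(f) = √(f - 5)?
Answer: 16*I*√105/5 ≈ 32.79*I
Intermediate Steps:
G(f) = √(-5 + f)
k = -5 (k = 0 - 5 = -5)
n(E) = √(2 + 3/E)
h(u) = u*√35/10 (h(u) = (√(2 + 3/(-5))*u)/2 = (√(2 + 3*(-⅕))*u)/2 = (√(2 - ⅗)*u)/2 = (√(7/5)*u)/2 = ((√35/5)*u)/2 = (u*√35/5)/2 = u*√35/10)
h(32)*G(2) = ((⅒)*32*√35)*√(-5 + 2) = (16*√35/5)*√(-3) = (16*√35/5)*(I*√3) = 16*I*√105/5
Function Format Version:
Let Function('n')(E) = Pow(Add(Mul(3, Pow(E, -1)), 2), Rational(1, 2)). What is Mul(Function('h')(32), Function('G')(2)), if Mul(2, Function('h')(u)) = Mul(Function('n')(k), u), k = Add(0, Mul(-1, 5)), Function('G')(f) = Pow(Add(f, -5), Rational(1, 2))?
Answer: Mul(Rational(16, 5), I, Pow(105, Rational(1, 2))) ≈ Mul(32.790, I)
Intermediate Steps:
Function('G')(f) = Pow(Add(-5, f), Rational(1, 2))
k = -5 (k = Add(0, -5) = -5)
Function('n')(E) = Pow(Add(2, Mul(3, Pow(E, -1))), Rational(1, 2))
Function('h')(u) = Mul(Rational(1, 10), u, Pow(35, Rational(1, 2))) (Function('h')(u) = Mul(Rational(1, 2), Mul(Pow(Add(2, Mul(3, Pow(-5, -1))), Rational(1, 2)), u)) = Mul(Rational(1, 2), Mul(Pow(Add(2, Mul(3, Rational(-1, 5))), Rational(1, 2)), u)) = Mul(Rational(1, 2), Mul(Pow(Add(2, Rational(-3, 5)), Rational(1, 2)), u)) = Mul(Rational(1, 2), Mul(Pow(Rational(7, 5), Rational(1, 2)), u)) = Mul(Rational(1, 2), Mul(Mul(Rational(1, 5), Pow(35, Rational(1, 2))), u)) = Mul(Rational(1, 2), Mul(Rational(1, 5), u, Pow(35, Rational(1, 2)))) = Mul(Rational(1, 10), u, Pow(35, Rational(1, 2))))
Mul(Function('h')(32), Function('G')(2)) = Mul(Mul(Rational(1, 10), 32, Pow(35, Rational(1, 2))), Pow(Add(-5, 2), Rational(1, 2))) = Mul(Mul(Rational(16, 5), Pow(35, Rational(1, 2))), Pow(-3, Rational(1, 2))) = Mul(Mul(Rational(16, 5), Pow(35, Rational(1, 2))), Mul(I, Pow(3, Rational(1, 2)))) = Mul(Rational(16, 5), I, Pow(105, Rational(1, 2)))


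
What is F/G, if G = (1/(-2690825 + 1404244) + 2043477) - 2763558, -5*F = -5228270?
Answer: -672659284487/463221266531 ≈ -1.4521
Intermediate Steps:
F = 1045654 (F = -1/5*(-5228270) = 1045654)
G = -926442533062/1286581 (G = (1/(-1286581) + 2043477) - 2763558 = (-1/1286581 + 2043477) - 2763558 = 2629098682136/1286581 - 2763558 = -926442533062/1286581 ≈ -7.2008e+5)
F/G = 1045654/(-926442533062/1286581) = 1045654*(-1286581/926442533062) = -672659284487/463221266531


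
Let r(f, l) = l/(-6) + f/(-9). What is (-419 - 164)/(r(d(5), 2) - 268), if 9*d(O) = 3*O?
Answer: 15741/7250 ≈ 2.1712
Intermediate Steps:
d(O) = O/3 (d(O) = (3*O)/9 = O/3)
r(f, l) = -l/6 - f/9 (r(f, l) = l*(-⅙) + f*(-⅑) = -l/6 - f/9)
(-419 - 164)/(r(d(5), 2) - 268) = (-419 - 164)/((-⅙*2 - 5/27) - 268) = -583/((-⅓ - ⅑*5/3) - 268) = -583/((-⅓ - 5/27) - 268) = -583/(-14/27 - 268) = -583/(-7250/27) = -583*(-27/7250) = 15741/7250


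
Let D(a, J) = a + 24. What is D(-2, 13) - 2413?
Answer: -2391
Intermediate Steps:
D(a, J) = 24 + a
D(-2, 13) - 2413 = (24 - 2) - 2413 = 22 - 2413 = -2391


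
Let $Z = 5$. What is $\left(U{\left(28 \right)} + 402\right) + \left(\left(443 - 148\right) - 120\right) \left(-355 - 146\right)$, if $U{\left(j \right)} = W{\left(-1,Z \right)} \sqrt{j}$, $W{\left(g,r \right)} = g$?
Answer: $-87273 - 2 \sqrt{7} \approx -87278.0$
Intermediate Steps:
$U{\left(j \right)} = - \sqrt{j}$
$\left(U{\left(28 \right)} + 402\right) + \left(\left(443 - 148\right) - 120\right) \left(-355 - 146\right) = \left(- \sqrt{28} + 402\right) + \left(\left(443 - 148\right) - 120\right) \left(-355 - 146\right) = \left(- 2 \sqrt{7} + 402\right) + \left(295 - 120\right) \left(-501\right) = \left(- 2 \sqrt{7} + 402\right) + 175 \left(-501\right) = \left(402 - 2 \sqrt{7}\right) - 87675 = -87273 - 2 \sqrt{7}$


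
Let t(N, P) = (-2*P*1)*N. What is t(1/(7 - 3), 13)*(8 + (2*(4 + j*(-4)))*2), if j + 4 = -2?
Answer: -780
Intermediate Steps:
j = -6 (j = -4 - 2 = -6)
t(N, P) = -2*N*P (t(N, P) = (-2*P)*N = -2*N*P)
t(1/(7 - 3), 13)*(8 + (2*(4 + j*(-4)))*2) = (-2*13/(7 - 3))*(8 + (2*(4 - 6*(-4)))*2) = (-2*13/4)*(8 + (2*(4 + 24))*2) = (-2*¼*13)*(8 + (2*28)*2) = -13*(8 + 56*2)/2 = -13*(8 + 112)/2 = -13/2*120 = -780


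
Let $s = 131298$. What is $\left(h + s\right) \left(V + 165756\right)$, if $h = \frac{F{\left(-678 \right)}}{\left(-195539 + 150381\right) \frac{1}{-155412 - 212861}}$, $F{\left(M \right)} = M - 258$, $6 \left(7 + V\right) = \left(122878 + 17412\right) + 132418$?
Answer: $\frac{589719015055526}{22579} \approx 2.6118 \cdot 10^{10}$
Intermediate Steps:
$V = \frac{136333}{3}$ ($V = -7 + \frac{\left(122878 + 17412\right) + 132418}{6} = -7 + \frac{140290 + 132418}{6} = -7 + \frac{1}{6} \cdot 272708 = -7 + \frac{136354}{3} = \frac{136333}{3} \approx 45444.0$)
$F{\left(M \right)} = -258 + M$
$h = - \frac{172351764}{22579}$ ($h = \frac{-258 - 678}{\left(-195539 + 150381\right) \frac{1}{-155412 - 212861}} = - \frac{936}{\left(-45158\right) \frac{1}{-368273}} = - \frac{936}{\left(-45158\right) \left(- \frac{1}{368273}\right)} = - \frac{936}{\frac{45158}{368273}} = \left(-936\right) \frac{368273}{45158} = - \frac{172351764}{22579} \approx -7633.3$)
$\left(h + s\right) \left(V + 165756\right) = \left(- \frac{172351764}{22579} + 131298\right) \left(\frac{136333}{3} + 165756\right) = \frac{2792225778}{22579} \cdot \frac{633601}{3} = \frac{589719015055526}{22579}$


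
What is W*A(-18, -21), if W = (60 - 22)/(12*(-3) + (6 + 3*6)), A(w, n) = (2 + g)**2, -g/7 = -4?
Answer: -2850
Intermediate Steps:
g = 28 (g = -7*(-4) = 28)
A(w, n) = 900 (A(w, n) = (2 + 28)**2 = 30**2 = 900)
W = -19/6 (W = 38/(-36 + (6 + 18)) = 38/(-36 + 24) = 38/(-12) = 38*(-1/12) = -19/6 ≈ -3.1667)
W*A(-18, -21) = -19/6*900 = -2850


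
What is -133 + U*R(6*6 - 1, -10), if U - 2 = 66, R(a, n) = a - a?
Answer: -133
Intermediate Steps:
R(a, n) = 0
U = 68 (U = 2 + 66 = 68)
-133 + U*R(6*6 - 1, -10) = -133 + 68*0 = -133 + 0 = -133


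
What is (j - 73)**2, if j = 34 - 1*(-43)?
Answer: 16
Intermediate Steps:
j = 77 (j = 34 + 43 = 77)
(j - 73)**2 = (77 - 73)**2 = 4**2 = 16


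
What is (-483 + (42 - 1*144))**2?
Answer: 342225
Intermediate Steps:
(-483 + (42 - 1*144))**2 = (-483 + (42 - 144))**2 = (-483 - 102)**2 = (-585)**2 = 342225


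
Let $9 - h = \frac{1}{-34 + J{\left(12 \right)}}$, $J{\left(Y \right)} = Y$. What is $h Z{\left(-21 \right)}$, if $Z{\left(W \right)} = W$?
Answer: $- \frac{4179}{22} \approx -189.95$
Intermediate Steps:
$h = \frac{199}{22}$ ($h = 9 - \frac{1}{-34 + 12} = 9 - \frac{1}{-22} = 9 - - \frac{1}{22} = 9 + \frac{1}{22} = \frac{199}{22} \approx 9.0455$)
$h Z{\left(-21 \right)} = \frac{199}{22} \left(-21\right) = - \frac{4179}{22}$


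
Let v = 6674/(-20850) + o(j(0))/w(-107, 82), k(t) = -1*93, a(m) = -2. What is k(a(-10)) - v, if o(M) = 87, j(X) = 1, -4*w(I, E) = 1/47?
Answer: 169545112/10425 ≈ 16263.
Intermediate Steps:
w(I, E) = -1/188 (w(I, E) = -¼/47 = -¼*1/47 = -1/188)
k(t) = -93
v = -170514637/10425 (v = 6674/(-20850) + 87/(-1/188) = 6674*(-1/20850) + 87*(-188) = -3337/10425 - 16356 = -170514637/10425 ≈ -16356.)
k(a(-10)) - v = -93 - 1*(-170514637/10425) = -93 + 170514637/10425 = 169545112/10425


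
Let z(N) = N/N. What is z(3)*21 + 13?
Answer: 34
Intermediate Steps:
z(N) = 1
z(3)*21 + 13 = 1*21 + 13 = 21 + 13 = 34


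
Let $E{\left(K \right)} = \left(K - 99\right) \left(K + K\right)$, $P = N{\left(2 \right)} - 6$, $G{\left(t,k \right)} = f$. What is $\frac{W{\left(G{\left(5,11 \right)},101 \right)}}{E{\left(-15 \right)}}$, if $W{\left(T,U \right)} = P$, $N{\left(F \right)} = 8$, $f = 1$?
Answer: $\frac{1}{1710} \approx 0.0005848$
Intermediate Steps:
$G{\left(t,k \right)} = 1$
$P = 2$ ($P = 8 - 6 = 2$)
$W{\left(T,U \right)} = 2$
$E{\left(K \right)} = 2 K \left(-99 + K\right)$ ($E{\left(K \right)} = \left(-99 + K\right) 2 K = 2 K \left(-99 + K\right)$)
$\frac{W{\left(G{\left(5,11 \right)},101 \right)}}{E{\left(-15 \right)}} = \frac{2}{2 \left(-15\right) \left(-99 - 15\right)} = \frac{2}{2 \left(-15\right) \left(-114\right)} = \frac{2}{3420} = 2 \cdot \frac{1}{3420} = \frac{1}{1710}$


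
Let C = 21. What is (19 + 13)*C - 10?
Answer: 662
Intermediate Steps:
(19 + 13)*C - 10 = (19 + 13)*21 - 10 = 32*21 - 10 = 672 - 10 = 662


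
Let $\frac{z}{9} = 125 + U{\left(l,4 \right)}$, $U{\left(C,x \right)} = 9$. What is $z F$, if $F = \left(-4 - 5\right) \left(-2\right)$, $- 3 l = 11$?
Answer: $21708$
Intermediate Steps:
$l = - \frac{11}{3}$ ($l = \left(- \frac{1}{3}\right) 11 = - \frac{11}{3} \approx -3.6667$)
$F = 18$ ($F = \left(-9\right) \left(-2\right) = 18$)
$z = 1206$ ($z = 9 \left(125 + 9\right) = 9 \cdot 134 = 1206$)
$z F = 1206 \cdot 18 = 21708$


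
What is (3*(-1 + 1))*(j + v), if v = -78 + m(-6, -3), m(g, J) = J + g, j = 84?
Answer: 0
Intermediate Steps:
v = -87 (v = -78 + (-3 - 6) = -78 - 9 = -87)
(3*(-1 + 1))*(j + v) = (3*(-1 + 1))*(84 - 87) = (3*0)*(-3) = 0*(-3) = 0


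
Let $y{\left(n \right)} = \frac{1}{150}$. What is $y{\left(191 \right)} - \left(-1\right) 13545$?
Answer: $\frac{2031751}{150} \approx 13545.0$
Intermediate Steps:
$y{\left(n \right)} = \frac{1}{150}$
$y{\left(191 \right)} - \left(-1\right) 13545 = \frac{1}{150} - \left(-1\right) 13545 = \frac{1}{150} - -13545 = \frac{1}{150} + 13545 = \frac{2031751}{150}$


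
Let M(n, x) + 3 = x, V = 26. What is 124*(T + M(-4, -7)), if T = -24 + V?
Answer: -992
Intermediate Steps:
M(n, x) = -3 + x
T = 2 (T = -24 + 26 = 2)
124*(T + M(-4, -7)) = 124*(2 + (-3 - 7)) = 124*(2 - 10) = 124*(-8) = -992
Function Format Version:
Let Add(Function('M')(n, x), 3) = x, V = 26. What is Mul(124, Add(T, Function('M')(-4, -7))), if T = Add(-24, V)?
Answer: -992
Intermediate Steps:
Function('M')(n, x) = Add(-3, x)
T = 2 (T = Add(-24, 26) = 2)
Mul(124, Add(T, Function('M')(-4, -7))) = Mul(124, Add(2, Add(-3, -7))) = Mul(124, Add(2, -10)) = Mul(124, -8) = -992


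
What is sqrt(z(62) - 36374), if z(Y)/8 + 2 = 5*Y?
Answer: I*sqrt(33910) ≈ 184.15*I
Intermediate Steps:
z(Y) = -16 + 40*Y (z(Y) = -16 + 8*(5*Y) = -16 + 40*Y)
sqrt(z(62) - 36374) = sqrt((-16 + 40*62) - 36374) = sqrt((-16 + 2480) - 36374) = sqrt(2464 - 36374) = sqrt(-33910) = I*sqrt(33910)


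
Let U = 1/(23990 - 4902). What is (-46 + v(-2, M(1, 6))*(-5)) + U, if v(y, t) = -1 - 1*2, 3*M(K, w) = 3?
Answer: -591727/19088 ≈ -31.000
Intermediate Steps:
M(K, w) = 1 (M(K, w) = (1/3)*3 = 1)
v(y, t) = -3 (v(y, t) = -1 - 2 = -3)
U = 1/19088 ≈ 5.2389e-5
(-46 + v(-2, M(1, 6))*(-5)) + U = (-46 - 3*(-5)) + 1/19088 = (-46 + 15) + 1/19088 = -31 + 1/19088 = -591727/19088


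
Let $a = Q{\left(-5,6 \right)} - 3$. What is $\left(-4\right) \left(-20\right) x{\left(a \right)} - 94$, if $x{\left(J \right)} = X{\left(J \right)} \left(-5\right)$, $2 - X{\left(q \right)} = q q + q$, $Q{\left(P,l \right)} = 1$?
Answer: $-94$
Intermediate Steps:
$X{\left(q \right)} = 2 - q - q^{2}$ ($X{\left(q \right)} = 2 - \left(q q + q\right) = 2 - \left(q^{2} + q\right) = 2 - \left(q + q^{2}\right) = 2 - q - q^{2}$)
$a = -2$ ($a = 1 - 3 = -2$)
$x{\left(J \right)} = -10 + 5 J + 5 J^{2}$ ($x{\left(J \right)} = \left(2 - J - J^{2}\right) \left(-5\right) = -10 + 5 J + 5 J^{2}$)
$\left(-4\right) \left(-20\right) x{\left(a \right)} - 94 = \left(-4\right) \left(-20\right) \left(-10 + 5 \left(-2\right) + 5 \left(-2\right)^{2}\right) - 94 = 80 \left(-10 - 10 + 5 \cdot 4\right) - 94 = 80 \left(-10 - 10 + 20\right) - 94 = 80 \cdot 0 - 94 = 0 - 94 = -94$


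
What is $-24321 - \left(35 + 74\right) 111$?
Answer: $-36420$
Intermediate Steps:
$-24321 - \left(35 + 74\right) 111 = -24321 - 109 \cdot 111 = -24321 - 12099 = -36420$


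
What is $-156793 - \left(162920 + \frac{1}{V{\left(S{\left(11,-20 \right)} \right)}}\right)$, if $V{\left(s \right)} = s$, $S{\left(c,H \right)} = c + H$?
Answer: $- \frac{2877416}{9} \approx -3.1971 \cdot 10^{5}$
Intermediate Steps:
$S{\left(c,H \right)} = H + c$
$-156793 - \left(162920 + \frac{1}{V{\left(S{\left(11,-20 \right)} \right)}}\right) = -156793 - \left(162920 + \frac{1}{-20 + 11}\right) = -156793 - \left(162920 + \frac{1}{-9}\right) = -156793 - \left(162920 - \frac{1}{9}\right) = -156793 - \frac{1466279}{9} = - \frac{2877416}{9}$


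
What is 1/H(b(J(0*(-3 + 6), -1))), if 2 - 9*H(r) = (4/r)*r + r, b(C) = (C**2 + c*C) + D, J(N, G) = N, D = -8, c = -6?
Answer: 3/2 ≈ 1.5000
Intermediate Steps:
b(C) = -8 + C**2 - 6*C (b(C) = (C**2 - 6*C) - 8 = -8 + C**2 - 6*C)
H(r) = -2/9 - r/9 (H(r) = 2/9 - ((4/r)*r + r)/9 = 2/9 - (4 + r)/9 = 2/9 + (-4/9 - r/9) = -2/9 - r/9)
1/H(b(J(0*(-3 + 6), -1))) = 1/(-2/9 - (-8 + (0*(-3 + 6))**2 - 0*(-3 + 6))/9) = 1/(-2/9 - (-8 + (0*3)**2 - 0*3)/9) = 1/(-2/9 - (-8 + 0**2 - 6*0)/9) = 1/(-2/9 - (-8 + 0 + 0)/9) = 1/(-2/9 - 1/9*(-8)) = 1/(-2/9 + 8/9) = 1/(2/3) = 3/2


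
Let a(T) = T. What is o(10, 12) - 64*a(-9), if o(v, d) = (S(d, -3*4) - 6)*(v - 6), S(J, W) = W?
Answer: 504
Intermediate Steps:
o(v, d) = 108 - 18*v (o(v, d) = (-3*4 - 6)*(v - 6) = (-12 - 6)*(-6 + v) = -18*(-6 + v) = 108 - 18*v)
o(10, 12) - 64*a(-9) = (108 - 18*10) - 64*(-9) = (108 - 180) + 576 = -72 + 576 = 504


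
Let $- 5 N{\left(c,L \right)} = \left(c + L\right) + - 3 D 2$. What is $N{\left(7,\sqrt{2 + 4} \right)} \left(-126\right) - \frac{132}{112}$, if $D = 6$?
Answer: $- \frac{102477}{140} + \frac{126 \sqrt{6}}{5} \approx -670.25$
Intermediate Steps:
$N{\left(c,L \right)} = \frac{36}{5} - \frac{L}{5} - \frac{c}{5}$ ($N{\left(c,L \right)} = - \frac{\left(c + L\right) + \left(-3\right) 6 \cdot 2}{5} = - \frac{\left(L + c\right) - 36}{5} = - \frac{-36 + L + c}{5} = \frac{36}{5} - \frac{L}{5} - \frac{c}{5}$)
$N{\left(7,\sqrt{2 + 4} \right)} \left(-126\right) - \frac{132}{112} = \left(\frac{36}{5} - \frac{\sqrt{2 + 4}}{5} - \frac{7}{5}\right) \left(-126\right) - \frac{132}{112} = \left(\frac{36}{5} - \frac{\sqrt{6}}{5} - \frac{7}{5}\right) \left(-126\right) - \frac{33}{28} = \left(\frac{29}{5} - \frac{\sqrt{6}}{5}\right) \left(-126\right) - \frac{33}{28} = \left(- \frac{3654}{5} + \frac{126 \sqrt{6}}{5}\right) - \frac{33}{28} = - \frac{102477}{140} + \frac{126 \sqrt{6}}{5}$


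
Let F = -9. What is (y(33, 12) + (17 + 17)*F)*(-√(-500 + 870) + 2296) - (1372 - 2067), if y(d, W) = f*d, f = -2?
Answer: -853417 + 372*√370 ≈ -8.4626e+5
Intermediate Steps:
y(d, W) = -2*d
(y(33, 12) + (17 + 17)*F)*(-√(-500 + 870) + 2296) - (1372 - 2067) = (-2*33 + (17 + 17)*(-9))*(-√(-500 + 870) + 2296) - (1372 - 2067) = (-66 + 34*(-9))*(-√370 + 2296) - 1*(-695) = (-66 - 306)*(2296 - √370) + 695 = -372*(2296 - √370) + 695 = (-854112 + 372*√370) + 695 = -853417 + 372*√370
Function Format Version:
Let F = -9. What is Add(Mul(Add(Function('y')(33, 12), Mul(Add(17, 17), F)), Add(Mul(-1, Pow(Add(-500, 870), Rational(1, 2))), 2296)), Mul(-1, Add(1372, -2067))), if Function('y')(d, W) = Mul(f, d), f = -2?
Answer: Add(-853417, Mul(372, Pow(370, Rational(1, 2)))) ≈ -8.4626e+5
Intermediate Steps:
Function('y')(d, W) = Mul(-2, d)
Add(Mul(Add(Function('y')(33, 12), Mul(Add(17, 17), F)), Add(Mul(-1, Pow(Add(-500, 870), Rational(1, 2))), 2296)), Mul(-1, Add(1372, -2067))) = Add(Mul(Add(Mul(-2, 33), Mul(Add(17, 17), -9)), Add(Mul(-1, Pow(Add(-500, 870), Rational(1, 2))), 2296)), Mul(-1, Add(1372, -2067))) = Add(Mul(Add(-66, Mul(34, -9)), Add(Mul(-1, Pow(370, Rational(1, 2))), 2296)), Mul(-1, -695)) = Add(Mul(Add(-66, -306), Add(2296, Mul(-1, Pow(370, Rational(1, 2))))), 695) = Add(Mul(-372, Add(2296, Mul(-1, Pow(370, Rational(1, 2))))), 695) = Add(Add(-854112, Mul(372, Pow(370, Rational(1, 2)))), 695) = Add(-853417, Mul(372, Pow(370, Rational(1, 2))))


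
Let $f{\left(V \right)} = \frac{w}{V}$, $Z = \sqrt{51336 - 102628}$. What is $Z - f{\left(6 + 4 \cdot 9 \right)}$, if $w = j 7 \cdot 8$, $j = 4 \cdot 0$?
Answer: $2 i \sqrt{12823} \approx 226.48 i$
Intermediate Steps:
$j = 0$
$w = 0$ ($w = 0 \cdot 7 \cdot 8 = 0 \cdot 8 = 0$)
$Z = 2 i \sqrt{12823}$ ($Z = \sqrt{-51292} = 2 i \sqrt{12823} \approx 226.48 i$)
$f{\left(V \right)} = 0$ ($f{\left(V \right)} = \frac{0}{V} = 0$)
$Z - f{\left(6 + 4 \cdot 9 \right)} = 2 i \sqrt{12823} - 0 = 2 i \sqrt{12823} + 0 = 2 i \sqrt{12823}$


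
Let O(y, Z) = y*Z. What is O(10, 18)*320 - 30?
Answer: 57570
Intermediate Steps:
O(y, Z) = Z*y
O(10, 18)*320 - 30 = (18*10)*320 - 30 = 180*320 - 30 = 57600 - 30 = 57570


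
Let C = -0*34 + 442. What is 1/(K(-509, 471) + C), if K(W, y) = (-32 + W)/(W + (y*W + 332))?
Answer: 239916/106043413 ≈ 0.0022624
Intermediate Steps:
K(W, y) = (-32 + W)/(332 + W + W*y) (K(W, y) = (-32 + W)/(W + (W*y + 332)) = (-32 + W)/(W + (332 + W*y)) = (-32 + W)/(332 + W + W*y))
C = 442 (C = -389*0 + 442 = 0 + 442 = 442)
1/(K(-509, 471) + C) = 1/((-32 - 509)/(332 - 509 - 509*471) + 442) = 1/(-541/(332 - 509 - 239739) + 442) = 1/(-541/(-239916) + 442) = 1/(-1/239916*(-541) + 442) = 1/(541/239916 + 442) = 1/(106043413/239916) = 239916/106043413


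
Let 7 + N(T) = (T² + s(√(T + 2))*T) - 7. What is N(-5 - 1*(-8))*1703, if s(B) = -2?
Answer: -18733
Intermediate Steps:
N(T) = -14 + T² - 2*T (N(T) = -7 + ((T² - 2*T) - 7) = -7 + (-7 + T² - 2*T) = -14 + T² - 2*T)
N(-5 - 1*(-8))*1703 = (-14 + (-5 - 1*(-8))² - 2*(-5 - 1*(-8)))*1703 = (-14 + (-5 + 8)² - 2*(-5 + 8))*1703 = (-14 + 3² - 2*3)*1703 = (-14 + 9 - 6)*1703 = -11*1703 = -18733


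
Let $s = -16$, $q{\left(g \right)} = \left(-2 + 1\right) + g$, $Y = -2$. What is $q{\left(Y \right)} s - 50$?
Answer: $-2$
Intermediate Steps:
$q{\left(g \right)} = -1 + g$
$q{\left(Y \right)} s - 50 = \left(-1 - 2\right) \left(-16\right) - 50 = \left(-3\right) \left(-16\right) - 50 = 48 - 50 = -2$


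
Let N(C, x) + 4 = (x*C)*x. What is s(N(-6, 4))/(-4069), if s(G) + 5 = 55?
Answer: -50/4069 ≈ -0.012288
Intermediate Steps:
N(C, x) = -4 + C*x² (N(C, x) = -4 + (x*C)*x = -4 + (C*x)*x = -4 + C*x²)
s(G) = 50 (s(G) = -5 + 55 = 50)
s(N(-6, 4))/(-4069) = 50/(-4069) = 50*(-1/4069) = -50/4069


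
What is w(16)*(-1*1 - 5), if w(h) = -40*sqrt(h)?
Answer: 960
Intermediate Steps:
w(16)*(-1*1 - 5) = (-40*sqrt(16))*(-1*1 - 5) = (-40*4)*(-1 - 5) = -160*(-6) = 960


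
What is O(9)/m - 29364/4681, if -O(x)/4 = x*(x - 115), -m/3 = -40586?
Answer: -592906536/94991533 ≈ -6.2417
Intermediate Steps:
m = 121758 (m = -3*(-40586) = 121758)
O(x) = -4*x*(-115 + x) (O(x) = -4*x*(x - 115) = -4*x*(-115 + x))
O(9)/m - 29364/4681 = (4*9*(115 - 1*9))/121758 - 29364/4681 = (4*9*(115 - 9))*(1/121758) - 29364*1/4681 = (4*9*106)*(1/121758) - 29364/4681 = 3816*(1/121758) - 29364/4681 = 636/20293 - 29364/4681 = -592906536/94991533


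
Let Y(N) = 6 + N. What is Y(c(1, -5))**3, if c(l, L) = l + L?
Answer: 8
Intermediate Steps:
c(l, L) = L + l
Y(c(1, -5))**3 = (6 + (-5 + 1))**3 = (6 - 4)**3 = 2**3 = 8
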